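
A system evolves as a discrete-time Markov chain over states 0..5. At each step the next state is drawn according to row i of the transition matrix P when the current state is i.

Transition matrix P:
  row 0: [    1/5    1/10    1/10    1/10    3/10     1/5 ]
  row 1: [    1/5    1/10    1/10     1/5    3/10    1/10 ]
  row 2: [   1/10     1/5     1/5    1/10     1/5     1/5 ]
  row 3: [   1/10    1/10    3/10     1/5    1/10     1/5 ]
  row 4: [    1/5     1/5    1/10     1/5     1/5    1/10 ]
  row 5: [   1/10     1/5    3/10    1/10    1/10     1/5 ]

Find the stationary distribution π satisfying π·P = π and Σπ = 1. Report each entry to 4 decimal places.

Balance equations π_j = Σ_i π_i·P[i][j]:
  π_0 = 1/5·π_0 + 1/5·π_1 + 1/10·π_2 + 1/10·π_3 + 1/5·π_4 + 1/10·π_5
  π_1 = 1/10·π_0 + 1/10·π_1 + 1/5·π_2 + 1/10·π_3 + 1/5·π_4 + 1/5·π_5
  π_2 = 1/10·π_0 + 1/10·π_1 + 1/5·π_2 + 3/10·π_3 + 1/10·π_4 + 3/10·π_5
  π_3 = 1/10·π_0 + 1/5·π_1 + 1/10·π_2 + 1/5·π_3 + 1/5·π_4 + 1/10·π_5
  π_4 = 3/10·π_0 + 3/10·π_1 + 1/5·π_2 + 1/10·π_3 + 1/5·π_4 + 1/10·π_5
  normalize: π_0 + π_1 + π_2 + π_3 + π_4 + π_5 = 1
Solving the linear system gives exactly π = [137/911, 1548/10021, 165/911, 137/911, 1994/10021, 150/911].

π = [0.1504, 0.1545, 0.1811, 0.1504, 0.1990, 0.1647]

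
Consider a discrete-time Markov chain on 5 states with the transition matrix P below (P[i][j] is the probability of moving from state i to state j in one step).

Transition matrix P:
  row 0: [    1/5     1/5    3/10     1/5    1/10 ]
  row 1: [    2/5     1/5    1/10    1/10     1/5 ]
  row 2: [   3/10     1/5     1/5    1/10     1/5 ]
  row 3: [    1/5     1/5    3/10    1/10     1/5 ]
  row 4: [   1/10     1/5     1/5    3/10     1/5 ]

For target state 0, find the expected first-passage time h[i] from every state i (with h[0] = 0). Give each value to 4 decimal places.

h = [0.0000, 3.3835, 3.7594, 4.1353, 4.5865]

First-step conditioning: h[0] = 0; for i ≠ 0, h[i] = 1 + Σ_k P[i][k]·h[k].
  h[1] = 1 + 1/5·h[1] + 1/10·h[2] + 1/10·h[3] + 1/5·h[4]
  h[2] = 1 + 1/5·h[1] + 1/5·h[2] + 1/10·h[3] + 1/5·h[4]
  h[3] = 1 + 1/5·h[1] + 3/10·h[2] + 1/10·h[3] + 1/5·h[4]
  h[4] = 1 + 1/5·h[1] + 1/5·h[2] + 3/10·h[3] + 1/5·h[4]
Solving the 4×4 linear system over states ≠ 0 gives exactly h = [0, 450/133, 500/133, 550/133, 610/133] (h[0] = 0 is the target).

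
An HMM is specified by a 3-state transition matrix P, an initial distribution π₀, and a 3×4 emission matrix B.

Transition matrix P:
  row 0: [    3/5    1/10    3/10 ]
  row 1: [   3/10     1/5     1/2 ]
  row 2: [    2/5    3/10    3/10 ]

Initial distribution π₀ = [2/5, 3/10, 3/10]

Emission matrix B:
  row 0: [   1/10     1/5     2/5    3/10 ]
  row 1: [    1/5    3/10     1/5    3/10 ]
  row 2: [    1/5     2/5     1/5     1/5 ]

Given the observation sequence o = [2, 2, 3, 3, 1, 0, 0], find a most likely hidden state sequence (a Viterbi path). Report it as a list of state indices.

path = [0, 0, 0, 0, 2, 1, 2]

t=0: δ = [1.600e-01, 6.000e-02, 6.000e-02]  (obs o_0=2)
t=1: δ = [3.840e-02, 3.600e-03, 9.600e-03]  ψ = [0, 2, 0]  (obs o_1=2)
t=2: δ = [6.912e-03, 1.152e-03, 2.304e-03]  ψ = [0, 0, 0]  (obs o_2=3)
t=3: δ = [1.244e-03, 2.074e-04, 4.147e-04]  ψ = [0, 0, 0]  (obs o_3=3)
t=4: δ = [1.493e-04, 3.732e-05, 1.493e-04]  ψ = [0, 0, 0]  (obs o_4=1)
t=5: δ = [8.958e-06, 8.958e-06, 8.958e-06]  ψ = [0, 2, 0]  (obs o_5=0)
t=6: δ = [5.375e-07, 5.375e-07, 8.958e-07]  ψ = [0, 2, 1]  (obs o_6=0)
backtrack: best end state = 2; path = [0, 0, 0, 0, 2, 1, 2]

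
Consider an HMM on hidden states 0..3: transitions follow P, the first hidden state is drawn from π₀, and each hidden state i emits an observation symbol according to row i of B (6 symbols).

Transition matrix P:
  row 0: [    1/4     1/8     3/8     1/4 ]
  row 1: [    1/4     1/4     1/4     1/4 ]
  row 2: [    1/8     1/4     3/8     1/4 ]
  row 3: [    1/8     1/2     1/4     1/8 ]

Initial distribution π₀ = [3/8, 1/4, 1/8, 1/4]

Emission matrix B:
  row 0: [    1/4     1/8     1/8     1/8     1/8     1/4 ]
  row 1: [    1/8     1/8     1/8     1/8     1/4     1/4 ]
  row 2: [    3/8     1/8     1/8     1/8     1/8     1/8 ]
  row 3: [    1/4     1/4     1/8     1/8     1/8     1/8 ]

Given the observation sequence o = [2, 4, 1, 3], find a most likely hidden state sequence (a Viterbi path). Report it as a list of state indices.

path = [3, 1, 3, 1]

t=0: δ = [4.688e-02, 3.125e-02, 1.562e-02, 3.125e-02]  (obs o_0=2)
t=1: δ = [1.465e-03, 3.906e-03, 2.197e-03, 1.465e-03]  ψ = [0, 3, 0, 0]  (obs o_1=4)
t=2: δ = [1.221e-04, 1.221e-04, 1.221e-04, 2.441e-04]  ψ = [1, 1, 1, 1]  (obs o_2=1)
t=3: δ = [3.815e-06, 1.526e-05, 7.629e-06, 3.815e-06]  ψ = [0, 3, 3, 0]  (obs o_3=3)
backtrack: best end state = 1; path = [3, 1, 3, 1]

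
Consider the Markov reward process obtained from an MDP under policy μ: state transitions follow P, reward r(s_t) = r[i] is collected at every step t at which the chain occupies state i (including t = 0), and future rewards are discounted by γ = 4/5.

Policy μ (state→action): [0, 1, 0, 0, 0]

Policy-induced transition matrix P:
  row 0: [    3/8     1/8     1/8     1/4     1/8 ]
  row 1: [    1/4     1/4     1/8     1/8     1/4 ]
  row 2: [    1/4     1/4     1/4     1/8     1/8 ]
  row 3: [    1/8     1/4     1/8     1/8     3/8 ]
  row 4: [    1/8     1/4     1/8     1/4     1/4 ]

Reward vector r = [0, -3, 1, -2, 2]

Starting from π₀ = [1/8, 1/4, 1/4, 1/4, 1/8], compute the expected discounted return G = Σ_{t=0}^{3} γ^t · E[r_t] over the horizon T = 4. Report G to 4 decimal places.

t=0: π = [0.1250, 0.2500, 0.2500, 0.2500, 0.1250], E[r] = -0.7500, γ^t·E[r] = -0.750000, running G = -0.750000
t=1: π = [0.2188, 0.2344, 0.1563, 0.1563, 0.2344], E[r] = -0.3906, γ^t·E[r] = -0.312500, running G = -1.062500
t=2: π = [0.2285, 0.2227, 0.1445, 0.1816, 0.2227], E[r] = -0.4414, γ^t·E[r] = -0.282500, running G = -1.345000
t=3: π = [0.2280, 0.2214, 0.1431, 0.1814, 0.2261], E[r] = -0.4319, γ^t·E[r] = -0.221125, running G = -1.566125

G = -1.5661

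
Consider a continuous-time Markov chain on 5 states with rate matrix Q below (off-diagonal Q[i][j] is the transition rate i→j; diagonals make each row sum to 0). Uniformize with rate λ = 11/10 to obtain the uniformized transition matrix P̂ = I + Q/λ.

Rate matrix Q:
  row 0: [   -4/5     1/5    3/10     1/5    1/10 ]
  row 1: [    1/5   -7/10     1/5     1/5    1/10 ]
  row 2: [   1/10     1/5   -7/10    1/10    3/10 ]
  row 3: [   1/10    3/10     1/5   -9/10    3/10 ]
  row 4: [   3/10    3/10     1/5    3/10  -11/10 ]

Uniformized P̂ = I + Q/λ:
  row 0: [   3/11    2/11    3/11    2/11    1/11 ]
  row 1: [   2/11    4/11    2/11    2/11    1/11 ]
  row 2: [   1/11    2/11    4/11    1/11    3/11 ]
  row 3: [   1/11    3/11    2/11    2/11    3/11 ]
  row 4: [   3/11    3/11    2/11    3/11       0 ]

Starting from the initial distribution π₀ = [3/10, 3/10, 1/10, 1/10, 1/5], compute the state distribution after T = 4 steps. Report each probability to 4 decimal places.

t=0: π = [0.3000, 0.3000, 0.1000, 0.1000, 0.2000]
t=1: π = [0.2091, 0.2636, 0.2273, 0.1909, 0.1091]
t=2: π = [0.1727, 0.2570, 0.2421, 0.1711, 0.1570]
t=3: π = [0.1742, 0.2584, 0.2415, 0.1741, 0.1518]
t=4: π = [0.1737, 0.2584, 0.2416, 0.1737, 0.1527]

π = [0.1737, 0.2584, 0.2416, 0.1737, 0.1527]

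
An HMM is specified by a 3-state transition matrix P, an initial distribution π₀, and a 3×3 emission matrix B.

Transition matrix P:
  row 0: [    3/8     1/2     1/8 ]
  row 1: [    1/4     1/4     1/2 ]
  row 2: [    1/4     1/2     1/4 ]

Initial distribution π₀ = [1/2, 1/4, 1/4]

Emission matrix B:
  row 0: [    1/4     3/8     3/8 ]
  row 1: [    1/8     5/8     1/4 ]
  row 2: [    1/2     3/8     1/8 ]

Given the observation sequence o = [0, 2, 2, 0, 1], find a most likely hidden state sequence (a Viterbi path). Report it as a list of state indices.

t=0: δ = [1.250e-01, 3.125e-02, 1.250e-01]  (obs o_0=0)
t=1: δ = [1.758e-02, 1.562e-02, 3.906e-03]  ψ = [0, 0, 2]  (obs o_1=2)
t=2: δ = [2.472e-03, 2.197e-03, 9.766e-04]  ψ = [0, 0, 1]  (obs o_2=2)
t=3: δ = [2.317e-04, 1.545e-04, 5.493e-04]  ψ = [0, 0, 1]  (obs o_3=0)
t=4: δ = [5.150e-05, 1.717e-04, 5.150e-05]  ψ = [2, 2, 2]  (obs o_4=1)
backtrack: best end state = 1; path = [0, 0, 1, 2, 1]

path = [0, 0, 1, 2, 1]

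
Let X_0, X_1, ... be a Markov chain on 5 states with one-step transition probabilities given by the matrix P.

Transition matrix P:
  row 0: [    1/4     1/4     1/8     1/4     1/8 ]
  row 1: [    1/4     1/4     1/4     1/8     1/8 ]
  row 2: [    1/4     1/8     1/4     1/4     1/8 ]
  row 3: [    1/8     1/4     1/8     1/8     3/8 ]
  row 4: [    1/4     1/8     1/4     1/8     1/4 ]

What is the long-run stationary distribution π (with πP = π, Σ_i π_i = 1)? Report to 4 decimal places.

Balance equations π_j = Σ_i π_i·P[i][j]:
  π_0 = 1/4·π_0 + 1/4·π_1 + 1/4·π_2 + 1/8·π_3 + 1/4·π_4
  π_1 = 1/4·π_0 + 1/4·π_1 + 1/8·π_2 + 1/4·π_3 + 1/8·π_4
  π_2 = 1/8·π_0 + 1/4·π_1 + 1/4·π_2 + 1/8·π_3 + 1/4·π_4
  π_3 = 1/4·π_0 + 1/8·π_1 + 1/4·π_2 + 1/8·π_3 + 1/8·π_4
  normalize: π_0 + π_1 + π_2 + π_3 + π_4 = 1
Solving the linear system gives exactly π = [120/527, 741/3689, 105/527, 94/527, 715/3689].

π = [0.2277, 0.2009, 0.1992, 0.1784, 0.1938]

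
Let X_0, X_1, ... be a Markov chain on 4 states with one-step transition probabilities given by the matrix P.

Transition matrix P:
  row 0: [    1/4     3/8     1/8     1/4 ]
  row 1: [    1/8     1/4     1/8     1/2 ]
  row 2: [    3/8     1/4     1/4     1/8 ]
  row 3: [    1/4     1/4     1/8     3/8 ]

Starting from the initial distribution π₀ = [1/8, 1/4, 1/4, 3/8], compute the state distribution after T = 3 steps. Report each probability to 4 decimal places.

π = [0.2329, 0.2795, 0.1431, 0.3445]

t=0: π = [0.1250, 0.2500, 0.2500, 0.3750]
t=1: π = [0.2500, 0.2656, 0.1563, 0.3281]
t=2: π = [0.2363, 0.2813, 0.1445, 0.3379]
t=3: π = [0.2329, 0.2795, 0.1431, 0.3445]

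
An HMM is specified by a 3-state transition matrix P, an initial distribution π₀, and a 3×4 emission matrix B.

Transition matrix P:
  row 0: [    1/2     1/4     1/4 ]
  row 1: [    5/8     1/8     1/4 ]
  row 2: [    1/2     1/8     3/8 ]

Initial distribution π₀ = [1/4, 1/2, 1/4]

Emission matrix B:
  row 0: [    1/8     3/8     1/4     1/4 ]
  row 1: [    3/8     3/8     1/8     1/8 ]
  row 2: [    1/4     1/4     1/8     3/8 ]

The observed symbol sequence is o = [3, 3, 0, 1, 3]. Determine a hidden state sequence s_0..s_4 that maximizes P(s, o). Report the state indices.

t=0: δ = [6.250e-02, 6.250e-02, 9.375e-02]  (obs o_0=3)
t=1: δ = [1.172e-02, 1.953e-03, 1.318e-02]  ψ = [2, 0, 2]  (obs o_1=3)
t=2: δ = [8.240e-04, 1.099e-03, 1.236e-03]  ψ = [2, 0, 2]  (obs o_2=0)
t=3: δ = [2.575e-04, 7.725e-05, 1.159e-04]  ψ = [1, 0, 2]  (obs o_3=1)
t=4: δ = [3.219e-05, 8.047e-06, 2.414e-05]  ψ = [0, 0, 0]  (obs o_4=3)
backtrack: best end state = 0; path = [2, 0, 1, 0, 0]

path = [2, 0, 1, 0, 0]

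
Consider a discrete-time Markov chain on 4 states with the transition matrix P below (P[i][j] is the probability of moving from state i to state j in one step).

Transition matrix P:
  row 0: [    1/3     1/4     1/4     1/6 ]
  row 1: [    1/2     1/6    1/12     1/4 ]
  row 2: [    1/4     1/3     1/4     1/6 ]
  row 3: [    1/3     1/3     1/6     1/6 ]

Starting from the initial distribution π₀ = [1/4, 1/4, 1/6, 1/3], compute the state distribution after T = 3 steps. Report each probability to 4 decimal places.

π = [0.3606, 0.2600, 0.1912, 0.1882]

t=0: π = [0.2500, 0.2500, 0.1667, 0.3333]
t=1: π = [0.3611, 0.2708, 0.1806, 0.1875]
t=2: π = [0.3634, 0.2581, 0.1892, 0.1892]
t=3: π = [0.3606, 0.2600, 0.1912, 0.1882]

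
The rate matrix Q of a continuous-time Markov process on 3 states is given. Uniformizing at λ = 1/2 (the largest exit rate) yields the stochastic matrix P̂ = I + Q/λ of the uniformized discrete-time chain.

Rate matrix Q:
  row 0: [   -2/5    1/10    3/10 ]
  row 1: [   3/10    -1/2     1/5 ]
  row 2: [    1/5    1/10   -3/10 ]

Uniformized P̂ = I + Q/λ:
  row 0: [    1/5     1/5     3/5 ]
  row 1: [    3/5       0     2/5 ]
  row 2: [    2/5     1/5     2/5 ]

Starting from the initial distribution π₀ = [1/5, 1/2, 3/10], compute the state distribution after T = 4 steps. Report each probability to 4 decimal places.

t=0: π = [0.2000, 0.5000, 0.3000]
t=1: π = [0.4600, 0.1000, 0.4400]
t=2: π = [0.3280, 0.1800, 0.4920]
t=3: π = [0.3704, 0.1640, 0.4656]
t=4: π = [0.3587, 0.1672, 0.4741]

π = [0.3587, 0.1672, 0.4741]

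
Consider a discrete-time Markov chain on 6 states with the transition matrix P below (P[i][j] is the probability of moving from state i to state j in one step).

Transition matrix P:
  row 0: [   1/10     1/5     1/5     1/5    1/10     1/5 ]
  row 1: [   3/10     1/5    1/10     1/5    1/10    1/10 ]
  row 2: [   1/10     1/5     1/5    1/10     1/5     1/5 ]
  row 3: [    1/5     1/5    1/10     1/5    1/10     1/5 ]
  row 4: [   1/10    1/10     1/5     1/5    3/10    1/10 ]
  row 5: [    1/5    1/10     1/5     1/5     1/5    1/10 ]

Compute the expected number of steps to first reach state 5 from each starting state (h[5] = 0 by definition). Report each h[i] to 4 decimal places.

First-step conditioning: h[5] = 0; for i ≠ 5, h[i] = 1 + Σ_k P[i][k]·h[k].
  h[0] = 1 + 1/10·h[0] + 1/5·h[1] + 1/5·h[2] + 1/5·h[3] + 1/10·h[4]
  h[1] = 1 + 3/10·h[0] + 1/5·h[1] + 1/10·h[2] + 1/5·h[3] + 1/10·h[4]
  h[2] = 1 + 1/10·h[0] + 1/5·h[1] + 1/5·h[2] + 1/10·h[3] + 1/5·h[4]
  h[3] = 1 + 1/5·h[0] + 1/5·h[1] + 1/10·h[2] + 1/5·h[3] + 1/10·h[4]
  h[4] = 1 + 1/10·h[0] + 1/10·h[1] + 1/5·h[2] + 1/5·h[3] + 3/10·h[4]
Solving the 5×5 linear system over states ≠ 5 gives exactly h = [79100/13203, 86920/13203, 80000/13203, 79010/13203, 88010/13203, 0] (h[5] = 0 is the target).

h = [5.9911, 6.5834, 6.0592, 5.9842, 6.6659, 0.0000]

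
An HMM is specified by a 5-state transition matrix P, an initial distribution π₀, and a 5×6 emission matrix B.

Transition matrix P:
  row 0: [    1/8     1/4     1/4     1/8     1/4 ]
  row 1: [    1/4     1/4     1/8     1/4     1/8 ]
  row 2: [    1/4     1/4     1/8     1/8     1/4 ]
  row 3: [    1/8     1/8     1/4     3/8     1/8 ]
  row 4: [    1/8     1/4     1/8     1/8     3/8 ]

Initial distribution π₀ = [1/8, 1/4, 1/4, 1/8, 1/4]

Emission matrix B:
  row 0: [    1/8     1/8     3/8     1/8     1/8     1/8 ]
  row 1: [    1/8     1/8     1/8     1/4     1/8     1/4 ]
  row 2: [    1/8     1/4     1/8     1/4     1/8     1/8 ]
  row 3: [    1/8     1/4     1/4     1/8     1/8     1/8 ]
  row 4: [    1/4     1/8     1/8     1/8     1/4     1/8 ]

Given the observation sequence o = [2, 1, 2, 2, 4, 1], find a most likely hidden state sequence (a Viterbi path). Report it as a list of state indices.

path = [3, 3, 3, 3, 3, 3]

t=0: δ = [4.688e-02, 3.125e-02, 3.125e-02, 3.125e-02, 3.125e-02]  (obs o_0=2)
t=1: δ = [9.766e-04, 1.465e-03, 2.930e-03, 2.930e-03, 1.465e-03]  ψ = [1, 0, 0, 3, 0]  (obs o_1=1)
t=2: δ = [2.747e-04, 9.155e-05, 9.155e-05, 2.747e-04, 9.155e-05]  ψ = [2, 2, 3, 3, 2]  (obs o_2=2)
t=3: δ = [1.287e-05, 8.583e-06, 8.583e-06, 2.575e-05, 8.583e-06]  ψ = [0, 0, 0, 3, 0]  (obs o_3=2)
t=4: δ = [4.023e-07, 4.023e-07, 8.047e-07, 1.207e-06, 8.047e-07]  ψ = [3, 0, 3, 3, 0]  (obs o_4=4)
t=5: δ = [2.515e-08, 2.515e-08, 7.544e-08, 1.132e-07, 3.772e-08]  ψ = [2, 2, 3, 3, 4]  (obs o_5=1)
backtrack: best end state = 3; path = [3, 3, 3, 3, 3, 3]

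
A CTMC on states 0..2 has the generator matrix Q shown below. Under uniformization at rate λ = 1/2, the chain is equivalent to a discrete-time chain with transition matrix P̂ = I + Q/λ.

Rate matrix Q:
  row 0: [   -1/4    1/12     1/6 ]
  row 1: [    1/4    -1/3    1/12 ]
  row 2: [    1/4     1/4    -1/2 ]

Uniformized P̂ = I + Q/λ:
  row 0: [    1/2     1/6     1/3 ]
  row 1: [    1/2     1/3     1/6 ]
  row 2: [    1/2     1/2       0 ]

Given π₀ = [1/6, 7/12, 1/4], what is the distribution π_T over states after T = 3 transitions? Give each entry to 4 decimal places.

t=0: π = [0.1667, 0.5833, 0.2500]
t=1: π = [0.5000, 0.3472, 0.1528]
t=2: π = [0.5000, 0.2755, 0.2245]
t=3: π = [0.5000, 0.2874, 0.2126]

π = [0.5000, 0.2874, 0.2126]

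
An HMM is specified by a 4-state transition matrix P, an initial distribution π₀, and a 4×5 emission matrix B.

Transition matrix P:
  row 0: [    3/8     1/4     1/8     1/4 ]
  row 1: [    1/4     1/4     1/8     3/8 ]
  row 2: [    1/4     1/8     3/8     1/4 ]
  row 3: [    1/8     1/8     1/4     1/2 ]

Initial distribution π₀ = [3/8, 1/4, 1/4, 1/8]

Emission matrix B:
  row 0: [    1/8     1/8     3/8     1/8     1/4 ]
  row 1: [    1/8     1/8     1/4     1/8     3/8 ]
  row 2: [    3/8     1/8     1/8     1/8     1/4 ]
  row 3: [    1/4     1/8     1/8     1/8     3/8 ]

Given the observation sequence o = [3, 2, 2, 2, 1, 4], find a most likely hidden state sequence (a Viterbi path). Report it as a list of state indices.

t=0: δ = [4.688e-02, 3.125e-02, 3.125e-02, 1.562e-02]  (obs o_0=3)
t=1: δ = [6.592e-03, 2.930e-03, 1.465e-03, 1.465e-03]  ψ = [0, 0, 2, 0]  (obs o_1=2)
t=2: δ = [9.270e-04, 4.120e-04, 1.030e-04, 2.060e-04]  ψ = [0, 0, 0, 0]  (obs o_2=2)
t=3: δ = [1.304e-04, 5.794e-05, 1.448e-05, 2.897e-05]  ψ = [0, 0, 0, 0]  (obs o_3=2)
t=4: δ = [6.110e-06, 4.074e-06, 2.037e-06, 4.074e-06]  ψ = [0, 0, 0, 0]  (obs o_4=1)
t=5: δ = [5.729e-07, 5.729e-07, 2.546e-07, 7.638e-07]  ψ = [0, 0, 3, 3]  (obs o_5=4)
backtrack: best end state = 3; path = [0, 0, 0, 0, 3, 3]

path = [0, 0, 0, 0, 3, 3]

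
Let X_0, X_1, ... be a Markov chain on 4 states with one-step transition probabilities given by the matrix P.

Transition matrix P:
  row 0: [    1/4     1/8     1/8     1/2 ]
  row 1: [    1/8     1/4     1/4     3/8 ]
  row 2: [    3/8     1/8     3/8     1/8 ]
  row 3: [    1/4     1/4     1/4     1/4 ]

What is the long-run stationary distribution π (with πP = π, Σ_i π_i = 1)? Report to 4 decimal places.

π = [0.2578, 0.1867, 0.2489, 0.3067]

Balance equations π_j = Σ_i π_i·P[i][j]:
  π_0 = 1/4·π_0 + 1/8·π_1 + 3/8·π_2 + 1/4·π_3
  π_1 = 1/8·π_0 + 1/4·π_1 + 1/8·π_2 + 1/4·π_3
  π_2 = 1/8·π_0 + 1/4·π_1 + 3/8·π_2 + 1/4·π_3
  normalize: π_0 + π_1 + π_2 + π_3 = 1
Solving the linear system gives exactly π = [58/225, 14/75, 56/225, 23/75].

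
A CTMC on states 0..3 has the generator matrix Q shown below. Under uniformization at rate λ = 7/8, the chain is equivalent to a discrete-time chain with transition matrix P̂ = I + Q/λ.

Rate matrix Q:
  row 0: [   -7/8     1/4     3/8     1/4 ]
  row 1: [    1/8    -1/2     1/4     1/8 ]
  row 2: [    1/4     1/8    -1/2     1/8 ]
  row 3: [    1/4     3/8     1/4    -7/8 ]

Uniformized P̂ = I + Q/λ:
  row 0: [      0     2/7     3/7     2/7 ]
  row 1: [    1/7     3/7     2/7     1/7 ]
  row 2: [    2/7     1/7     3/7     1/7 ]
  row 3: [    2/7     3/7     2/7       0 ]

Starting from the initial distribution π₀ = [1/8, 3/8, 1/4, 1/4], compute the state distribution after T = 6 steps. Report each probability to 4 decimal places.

t=0: π = [0.1250, 0.3750, 0.2500, 0.2500]
t=1: π = [0.1964, 0.3393, 0.3393, 0.1250]
t=2: π = [0.1811, 0.3036, 0.3622, 0.1531]
t=3: π = [0.1906, 0.2992, 0.3633, 0.1469]
t=4: π = [0.1885, 0.2975, 0.3648, 0.1491]
t=5: π = [0.1893, 0.2974, 0.3648, 0.1485]
t=6: π = [0.1891, 0.2973, 0.3649, 0.1487]

π = [0.1891, 0.2973, 0.3649, 0.1487]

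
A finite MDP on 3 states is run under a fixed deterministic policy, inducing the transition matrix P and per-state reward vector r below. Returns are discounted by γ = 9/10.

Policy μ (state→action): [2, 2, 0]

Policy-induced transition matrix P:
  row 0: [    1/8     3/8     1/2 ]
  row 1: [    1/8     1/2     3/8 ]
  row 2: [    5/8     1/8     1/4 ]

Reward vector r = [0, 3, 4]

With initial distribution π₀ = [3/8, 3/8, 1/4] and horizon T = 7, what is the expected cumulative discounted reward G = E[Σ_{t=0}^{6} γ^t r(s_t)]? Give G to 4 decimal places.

t=0: π = [0.3750, 0.3750, 0.2500], E[r] = 2.1250, γ^t·E[r] = 2.125000, running G = 2.125000
t=1: π = [0.2500, 0.3594, 0.3906], E[r] = 2.6406, γ^t·E[r] = 2.376563, running G = 4.501563
t=2: π = [0.3203, 0.3223, 0.3574], E[r] = 2.3965, γ^t·E[r] = 1.941152, running G = 6.442715
t=3: π = [0.3037, 0.3259, 0.3704], E[r] = 2.4592, γ^t·E[r] = 1.792778, running G = 8.235492
t=4: π = [0.3102, 0.3232, 0.3667], E[r] = 2.4361, γ^t·E[r] = 1.598343, running G = 9.833835
t=5: π = [0.3083, 0.3237, 0.3679], E[r] = 2.4429, γ^t·E[r] = 1.442529, running G = 11.276364
t=6: π = [0.3090, 0.3235, 0.3675], E[r] = 2.4406, γ^t·E[r] = 1.297057, running G = 12.573421

G = 12.5734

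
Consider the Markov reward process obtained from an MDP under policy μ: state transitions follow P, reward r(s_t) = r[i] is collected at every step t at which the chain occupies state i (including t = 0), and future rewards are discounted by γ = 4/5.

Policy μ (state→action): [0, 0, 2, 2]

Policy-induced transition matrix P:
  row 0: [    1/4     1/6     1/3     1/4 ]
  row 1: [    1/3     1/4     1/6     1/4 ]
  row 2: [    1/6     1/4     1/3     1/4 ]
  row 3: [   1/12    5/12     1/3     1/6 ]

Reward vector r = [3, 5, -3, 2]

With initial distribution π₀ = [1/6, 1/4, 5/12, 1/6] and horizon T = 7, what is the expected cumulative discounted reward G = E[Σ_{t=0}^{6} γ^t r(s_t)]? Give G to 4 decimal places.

t=0: π = [0.1667, 0.2500, 0.4167, 0.1667], E[r] = 0.8333, γ^t·E[r] = 0.833333, running G = 0.833333
t=1: π = [0.2083, 0.2639, 0.2917, 0.2361], E[r] = 1.5417, γ^t·E[r] = 1.233333, running G = 2.066667
t=2: π = [0.2083, 0.2720, 0.2894, 0.2303], E[r] = 1.5775, γ^t·E[r] = 1.009630, running G = 3.076296
t=3: π = [0.2102, 0.2710, 0.2880, 0.2308], E[r] = 1.5832, γ^t·E[r] = 0.810617, running G = 3.886914
t=4: π = [0.2101, 0.2710, 0.2882, 0.2308], E[r] = 1.5822, γ^t·E[r] = 0.648056, running G = 4.534970
t=5: π = [0.2101, 0.2710, 0.2882, 0.2308], E[r] = 1.5821, γ^t·E[r] = 0.518418, running G = 5.053388
t=6: π = [0.2101, 0.2710, 0.2882, 0.2308], E[r] = 1.5821, γ^t·E[r] = 0.414735, running G = 5.468123

G = 5.4681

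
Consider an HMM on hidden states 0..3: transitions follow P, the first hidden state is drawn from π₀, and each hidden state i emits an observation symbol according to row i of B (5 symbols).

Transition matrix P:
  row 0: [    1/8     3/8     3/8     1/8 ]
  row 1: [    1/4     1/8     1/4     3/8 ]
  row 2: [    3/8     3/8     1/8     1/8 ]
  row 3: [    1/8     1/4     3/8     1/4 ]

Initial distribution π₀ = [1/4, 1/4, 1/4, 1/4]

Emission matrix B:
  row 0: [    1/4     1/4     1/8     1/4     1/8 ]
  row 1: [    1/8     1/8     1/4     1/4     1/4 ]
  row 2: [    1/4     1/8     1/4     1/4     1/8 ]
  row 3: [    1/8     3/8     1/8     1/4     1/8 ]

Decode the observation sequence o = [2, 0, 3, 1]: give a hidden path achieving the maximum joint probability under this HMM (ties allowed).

path = [2, 0, 1, 3]

t=0: δ = [3.125e-02, 6.250e-02, 6.250e-02, 3.125e-02]  (obs o_0=2)
t=1: δ = [5.859e-03, 2.930e-03, 3.906e-03, 2.930e-03]  ψ = [2, 2, 1, 1]  (obs o_1=0)
t=2: δ = [3.662e-04, 5.493e-04, 5.493e-04, 2.747e-04]  ψ = [2, 0, 0, 1]  (obs o_2=3)
t=3: δ = [5.150e-05, 2.575e-05, 1.717e-05, 7.725e-05]  ψ = [2, 2, 0, 1]  (obs o_3=1)
backtrack: best end state = 3; path = [2, 0, 1, 3]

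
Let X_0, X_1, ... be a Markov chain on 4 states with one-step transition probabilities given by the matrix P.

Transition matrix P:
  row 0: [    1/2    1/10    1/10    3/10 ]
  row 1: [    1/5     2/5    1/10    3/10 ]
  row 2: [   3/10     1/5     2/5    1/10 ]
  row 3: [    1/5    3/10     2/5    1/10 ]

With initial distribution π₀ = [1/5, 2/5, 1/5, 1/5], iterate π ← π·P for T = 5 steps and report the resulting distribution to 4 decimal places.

π = [0.3187, 0.2369, 0.2333, 0.2111]

t=0: π = [0.2000, 0.4000, 0.2000, 0.2000]
t=1: π = [0.2800, 0.2800, 0.2200, 0.2200]
t=2: π = [0.3060, 0.2500, 0.2320, 0.2120]
t=3: π = [0.3150, 0.2406, 0.2332, 0.2112]
t=4: π = [0.3178, 0.2377, 0.2333, 0.2111]
t=5: π = [0.3187, 0.2369, 0.2333, 0.2111]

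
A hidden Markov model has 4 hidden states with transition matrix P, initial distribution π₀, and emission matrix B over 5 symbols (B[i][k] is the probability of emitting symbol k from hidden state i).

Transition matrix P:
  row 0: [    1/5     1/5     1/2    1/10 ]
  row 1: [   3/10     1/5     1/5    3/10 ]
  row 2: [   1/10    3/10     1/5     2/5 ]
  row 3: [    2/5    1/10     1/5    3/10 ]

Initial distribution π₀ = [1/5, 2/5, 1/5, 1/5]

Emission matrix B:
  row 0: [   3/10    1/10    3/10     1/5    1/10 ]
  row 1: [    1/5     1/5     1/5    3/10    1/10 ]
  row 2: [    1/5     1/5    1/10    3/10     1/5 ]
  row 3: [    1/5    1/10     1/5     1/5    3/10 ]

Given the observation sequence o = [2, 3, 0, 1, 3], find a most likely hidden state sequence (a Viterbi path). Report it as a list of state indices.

path = [1, 3, 0, 2, 1]

t=0: δ = [6.000e-02, 8.000e-02, 2.000e-02, 4.000e-02]  (obs o_0=2)
t=1: δ = [4.800e-03, 4.800e-03, 9.000e-03, 4.800e-03]  ψ = [1, 1, 0, 1]  (obs o_1=3)
t=2: δ = [5.760e-04, 5.400e-04, 4.800e-04, 7.200e-04]  ψ = [3, 2, 0, 2]  (obs o_2=0)
t=3: δ = [2.880e-05, 2.880e-05, 5.760e-05, 2.160e-05]  ψ = [3, 2, 0, 3]  (obs o_3=1)
t=4: δ = [1.728e-06, 5.184e-06, 4.320e-06, 4.608e-06]  ψ = [1, 2, 0, 2]  (obs o_4=3)
backtrack: best end state = 1; path = [1, 3, 0, 2, 1]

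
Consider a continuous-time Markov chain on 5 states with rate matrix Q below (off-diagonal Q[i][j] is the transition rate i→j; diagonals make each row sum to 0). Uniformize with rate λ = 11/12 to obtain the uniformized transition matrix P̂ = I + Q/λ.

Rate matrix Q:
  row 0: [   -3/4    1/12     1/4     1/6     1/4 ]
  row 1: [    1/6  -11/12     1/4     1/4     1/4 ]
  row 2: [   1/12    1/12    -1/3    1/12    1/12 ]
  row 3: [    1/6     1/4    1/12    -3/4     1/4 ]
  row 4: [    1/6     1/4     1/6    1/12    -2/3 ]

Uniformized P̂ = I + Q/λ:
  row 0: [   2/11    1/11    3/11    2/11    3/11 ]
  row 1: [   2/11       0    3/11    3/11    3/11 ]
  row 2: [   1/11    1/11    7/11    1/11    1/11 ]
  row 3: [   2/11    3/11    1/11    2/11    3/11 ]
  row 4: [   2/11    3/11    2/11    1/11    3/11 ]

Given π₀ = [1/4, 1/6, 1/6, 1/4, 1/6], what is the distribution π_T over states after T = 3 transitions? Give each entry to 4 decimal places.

t=0: π = [0.2500, 0.1667, 0.1667, 0.2500, 0.1667]
t=1: π = [0.1667, 0.1515, 0.2727, 0.1667, 0.2424]
t=2: π = [0.1570, 0.1515, 0.3196, 0.1488, 0.2231]
t=3: π = [0.1528, 0.1448, 0.3416, 0.1463, 0.2146]

π = [0.1528, 0.1448, 0.3416, 0.1463, 0.2146]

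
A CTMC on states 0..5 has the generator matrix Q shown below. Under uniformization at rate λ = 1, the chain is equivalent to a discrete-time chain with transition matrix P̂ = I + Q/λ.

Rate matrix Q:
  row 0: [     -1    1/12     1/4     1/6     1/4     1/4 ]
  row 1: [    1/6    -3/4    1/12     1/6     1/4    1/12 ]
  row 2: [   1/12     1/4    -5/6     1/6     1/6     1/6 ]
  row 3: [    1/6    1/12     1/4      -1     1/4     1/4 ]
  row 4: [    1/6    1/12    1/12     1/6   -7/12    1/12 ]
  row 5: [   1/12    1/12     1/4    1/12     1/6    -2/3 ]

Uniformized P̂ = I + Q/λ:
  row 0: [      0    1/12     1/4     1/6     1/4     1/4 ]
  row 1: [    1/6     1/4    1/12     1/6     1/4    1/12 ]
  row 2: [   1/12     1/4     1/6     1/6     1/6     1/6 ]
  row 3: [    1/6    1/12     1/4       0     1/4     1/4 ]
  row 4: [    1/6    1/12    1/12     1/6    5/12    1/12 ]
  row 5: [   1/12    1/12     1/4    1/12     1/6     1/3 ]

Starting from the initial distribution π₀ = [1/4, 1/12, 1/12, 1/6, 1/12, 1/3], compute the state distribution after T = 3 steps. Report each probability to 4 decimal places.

t=0: π = [0.2500, 0.0833, 0.0833, 0.1667, 0.0833, 0.3333]
t=1: π = [0.0903, 0.1111, 0.2153, 0.1111, 0.2292, 0.2431]
t=2: π = [0.1134, 0.1377, 0.1753, 0.1279, 0.2500, 0.1956]
t=3: π = [0.1168, 0.1355, 0.1708, 0.1291, 0.2608, 0.1871]

π = [0.1168, 0.1355, 0.1708, 0.1291, 0.2608, 0.1871]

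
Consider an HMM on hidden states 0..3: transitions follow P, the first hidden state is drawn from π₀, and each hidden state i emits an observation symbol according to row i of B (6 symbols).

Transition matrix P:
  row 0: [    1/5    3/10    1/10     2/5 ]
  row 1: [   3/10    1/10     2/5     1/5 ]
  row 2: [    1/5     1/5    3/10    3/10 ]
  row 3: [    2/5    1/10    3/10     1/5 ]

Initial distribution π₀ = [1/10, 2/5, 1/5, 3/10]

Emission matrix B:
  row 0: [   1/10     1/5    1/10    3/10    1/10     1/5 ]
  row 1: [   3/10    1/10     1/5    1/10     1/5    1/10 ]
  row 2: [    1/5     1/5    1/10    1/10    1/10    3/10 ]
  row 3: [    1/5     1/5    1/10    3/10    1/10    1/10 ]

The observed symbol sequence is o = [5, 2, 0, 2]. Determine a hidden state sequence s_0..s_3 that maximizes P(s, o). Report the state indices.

t=0: δ = [2.000e-02, 4.000e-02, 6.000e-02, 3.000e-02]  (obs o_0=5)
t=1: δ = [1.200e-03, 2.400e-03, 1.800e-03, 1.800e-03]  ψ = [1, 2, 2, 2]  (obs o_1=2)
t=2: δ = [7.200e-05, 1.080e-04, 1.920e-04, 1.080e-04]  ψ = [1, 0, 1, 2]  (obs o_2=0)
t=3: δ = [4.320e-06, 7.680e-06, 5.760e-06, 5.760e-06]  ψ = [3, 2, 2, 2]  (obs o_3=2)
backtrack: best end state = 1; path = [2, 1, 2, 1]

path = [2, 1, 2, 1]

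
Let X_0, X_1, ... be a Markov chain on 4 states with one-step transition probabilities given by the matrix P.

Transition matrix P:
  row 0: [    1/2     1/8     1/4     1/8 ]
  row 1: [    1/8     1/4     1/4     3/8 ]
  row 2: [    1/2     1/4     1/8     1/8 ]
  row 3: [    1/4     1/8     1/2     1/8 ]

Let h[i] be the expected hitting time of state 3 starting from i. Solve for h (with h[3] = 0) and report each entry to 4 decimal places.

First-step conditioning: h[3] = 0; for i ≠ 3, h[i] = 1 + Σ_k P[i][k]·h[k].
  h[0] = 1 + 1/2·h[0] + 1/8·h[1] + 1/4·h[2]
  h[1] = 1 + 1/8·h[0] + 1/4·h[1] + 1/4·h[2]
  h[2] = 1 + 1/2·h[0] + 1/4·h[1] + 1/8·h[2]
Solving the 3×3 linear system over states ≠ 3 gives exactly h = [504/85, 72/17, 488/85, 0] (h[3] = 0 is the target).

h = [5.9294, 4.2353, 5.7412, 0.0000]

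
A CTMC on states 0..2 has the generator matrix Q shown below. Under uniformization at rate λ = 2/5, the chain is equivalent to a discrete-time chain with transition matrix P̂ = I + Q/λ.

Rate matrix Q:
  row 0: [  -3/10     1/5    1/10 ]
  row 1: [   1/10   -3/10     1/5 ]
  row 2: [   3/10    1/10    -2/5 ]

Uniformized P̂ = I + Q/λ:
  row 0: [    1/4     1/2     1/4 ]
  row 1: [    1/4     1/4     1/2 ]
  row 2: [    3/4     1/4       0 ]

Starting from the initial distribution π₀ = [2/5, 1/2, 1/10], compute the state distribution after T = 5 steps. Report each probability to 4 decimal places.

t=0: π = [0.4000, 0.5000, 0.1000]
t=1: π = [0.3000, 0.3500, 0.3500]
t=2: π = [0.4250, 0.3250, 0.2500]
t=3: π = [0.3750, 0.3563, 0.2688]
t=4: π = [0.3844, 0.3438, 0.2719]
t=5: π = [0.3859, 0.3461, 0.2680]

π = [0.3859, 0.3461, 0.2680]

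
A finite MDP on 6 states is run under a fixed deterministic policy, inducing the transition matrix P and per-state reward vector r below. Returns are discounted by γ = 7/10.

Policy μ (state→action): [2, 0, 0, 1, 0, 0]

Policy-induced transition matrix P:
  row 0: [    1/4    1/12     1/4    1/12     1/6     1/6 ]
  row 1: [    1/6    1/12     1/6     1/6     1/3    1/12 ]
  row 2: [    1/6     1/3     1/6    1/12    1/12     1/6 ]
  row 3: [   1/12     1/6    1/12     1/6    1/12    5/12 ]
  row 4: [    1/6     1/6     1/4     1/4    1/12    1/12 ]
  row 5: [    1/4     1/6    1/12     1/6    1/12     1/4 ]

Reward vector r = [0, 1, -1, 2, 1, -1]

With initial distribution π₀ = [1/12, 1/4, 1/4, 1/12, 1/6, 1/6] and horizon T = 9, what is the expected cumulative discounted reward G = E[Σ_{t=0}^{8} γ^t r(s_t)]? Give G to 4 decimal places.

G = 0.7488

t=0: π = [0.0833, 0.2500, 0.2500, 0.0833, 0.1667, 0.1667], E[r] = 0.1667, γ^t·E[r] = 0.166667, running G = 0.166667
t=1: π = [0.1806, 0.1806, 0.1667, 0.1528, 0.1528, 0.1667], E[r] = 0.3056, γ^t·E[r] = 0.213889, running G = 0.380556
t=2: π = [0.1829, 0.1644, 0.1678, 0.1505, 0.1435, 0.1910], E[r] = 0.2500, γ^t·E[r] = 0.122500, running G = 0.503056
t=3: π = [0.1853, 0.1657, 0.1654, 0.1494, 0.1397, 0.1945], E[r] = 0.2442, γ^t·E[r] = 0.083765, running G = 0.586821
t=4: π = [0.1859, 0.1650, 0.1651, 0.1491, 0.1402, 0.1948], E[r] = 0.2435, γ^t·E[r] = 0.058460, running G = 0.645281
t=5: π = [0.1860, 0.1649, 0.1652, 0.1491, 0.1401, 0.1947], E[r] = 0.2433, γ^t·E[r] = 0.040891, running G = 0.686172
t=6: π = [0.1860, 0.1650, 0.1652, 0.1491, 0.1401, 0.1948], E[r] = 0.2432, γ^t·E[r] = 0.028617, running G = 0.714789
t=7: π = [0.1860, 0.1650, 0.1652, 0.1491, 0.1401, 0.1947], E[r] = 0.2432, γ^t·E[r] = 0.020032, running G = 0.734821
t=8: π = [0.1860, 0.1650, 0.1652, 0.1491, 0.1401, 0.1947], E[r] = 0.2432, γ^t·E[r] = 0.014023, running G = 0.748844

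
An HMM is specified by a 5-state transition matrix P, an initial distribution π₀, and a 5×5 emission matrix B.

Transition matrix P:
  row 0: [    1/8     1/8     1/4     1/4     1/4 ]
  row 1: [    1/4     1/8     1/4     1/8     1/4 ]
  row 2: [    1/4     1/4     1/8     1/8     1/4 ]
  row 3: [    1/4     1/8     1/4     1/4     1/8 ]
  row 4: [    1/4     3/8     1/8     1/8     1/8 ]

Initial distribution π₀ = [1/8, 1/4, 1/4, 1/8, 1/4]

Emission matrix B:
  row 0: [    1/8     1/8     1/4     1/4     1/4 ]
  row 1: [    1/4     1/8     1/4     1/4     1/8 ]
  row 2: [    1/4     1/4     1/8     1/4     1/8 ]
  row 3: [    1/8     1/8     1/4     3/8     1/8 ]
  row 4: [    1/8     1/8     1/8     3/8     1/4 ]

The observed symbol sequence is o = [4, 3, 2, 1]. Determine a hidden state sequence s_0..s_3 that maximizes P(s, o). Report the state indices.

path = [4, 1, 0, 2]

t=0: δ = [3.125e-02, 3.125e-02, 3.125e-02, 1.562e-02, 6.250e-02]  (obs o_0=4)
t=1: δ = [3.906e-03, 5.859e-03, 1.953e-03, 2.930e-03, 2.930e-03]  ψ = [4, 4, 0, 0, 0]  (obs o_1=3)
t=2: δ = [3.662e-04, 2.747e-04, 1.831e-04, 2.441e-04, 1.831e-04]  ψ = [1, 4, 1, 0, 1]  (obs o_2=2)
t=3: δ = [8.583e-06, 8.583e-06, 2.289e-05, 1.144e-05, 1.144e-05]  ψ = [1, 4, 0, 0, 0]  (obs o_3=1)
backtrack: best end state = 2; path = [4, 1, 0, 2]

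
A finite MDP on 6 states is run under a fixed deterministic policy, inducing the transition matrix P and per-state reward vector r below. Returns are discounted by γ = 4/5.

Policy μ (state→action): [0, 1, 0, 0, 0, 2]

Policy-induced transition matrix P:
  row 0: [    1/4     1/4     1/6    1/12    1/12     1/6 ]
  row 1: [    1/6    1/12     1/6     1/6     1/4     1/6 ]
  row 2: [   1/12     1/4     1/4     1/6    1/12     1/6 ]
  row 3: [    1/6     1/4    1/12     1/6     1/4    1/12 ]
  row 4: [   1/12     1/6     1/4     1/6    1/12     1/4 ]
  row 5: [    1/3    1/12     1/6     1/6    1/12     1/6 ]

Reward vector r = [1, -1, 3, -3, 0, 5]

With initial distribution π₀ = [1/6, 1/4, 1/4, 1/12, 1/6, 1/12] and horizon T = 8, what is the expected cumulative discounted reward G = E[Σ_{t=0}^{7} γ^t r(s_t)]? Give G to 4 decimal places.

G = 3.7752

t=0: π = [0.1667, 0.2500, 0.2500, 0.0833, 0.1667, 0.0833], E[r] = 0.8333, γ^t·E[r] = 0.833333, running G = 0.833333
t=1: π = [0.1597, 0.1806, 0.1944, 0.1528, 0.1389, 0.1736], E[r] = 0.9722, γ^t·E[r] = 0.777778, running G = 1.611111
t=2: π = [0.1811, 0.1794, 0.1817, 0.1534, 0.1389, 0.1655], E[r] = 0.9144, γ^t·E[r] = 0.585185, running G = 2.196296
t=3: π = [0.1826, 0.1809, 0.1806, 0.1516, 0.1388, 0.1655], E[r] = 0.9161, γ^t·E[r] = 0.469037, running G = 2.665333
t=4: π = [0.1828, 0.1807, 0.1807, 0.1514, 0.1388, 0.1656], E[r] = 0.9178, γ^t·E[r] = 0.375918, running G = 3.041251
t=5: π = [0.1829, 0.1807, 0.1807, 0.1514, 0.1387, 0.1656], E[r] = 0.9179, γ^t·E[r] = 0.300781, running G = 3.342032
t=6: π = [0.1829, 0.1807, 0.1807, 0.1514, 0.1387, 0.1656], E[r] = 0.9179, γ^t·E[r] = 0.240623, running G = 3.582655
t=7: π = [0.1829, 0.1807, 0.1807, 0.1514, 0.1387, 0.1656], E[r] = 0.9179, γ^t·E[r] = 0.192499, running G = 3.775154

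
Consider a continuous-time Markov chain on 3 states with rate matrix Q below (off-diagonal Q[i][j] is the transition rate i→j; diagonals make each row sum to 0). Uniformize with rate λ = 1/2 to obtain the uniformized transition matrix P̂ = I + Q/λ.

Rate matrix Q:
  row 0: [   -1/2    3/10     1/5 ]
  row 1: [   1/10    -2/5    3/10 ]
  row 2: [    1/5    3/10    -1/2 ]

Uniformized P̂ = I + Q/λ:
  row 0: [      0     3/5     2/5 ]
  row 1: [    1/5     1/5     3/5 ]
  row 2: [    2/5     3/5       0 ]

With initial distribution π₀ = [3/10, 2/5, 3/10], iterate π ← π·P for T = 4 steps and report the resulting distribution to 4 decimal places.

π = [0.2250, 0.4278, 0.3472]

t=0: π = [0.3000, 0.4000, 0.3000]
t=1: π = [0.2000, 0.4400, 0.3600]
t=2: π = [0.2320, 0.4240, 0.3440]
t=3: π = [0.2224, 0.4304, 0.3472]
t=4: π = [0.2250, 0.4278, 0.3472]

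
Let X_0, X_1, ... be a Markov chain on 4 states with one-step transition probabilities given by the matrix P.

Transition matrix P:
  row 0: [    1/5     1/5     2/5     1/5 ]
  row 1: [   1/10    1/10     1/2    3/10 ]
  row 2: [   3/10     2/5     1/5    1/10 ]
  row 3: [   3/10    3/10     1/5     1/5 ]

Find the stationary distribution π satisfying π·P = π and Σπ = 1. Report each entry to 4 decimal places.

Balance equations π_j = Σ_i π_i·P[i][j]:
  π_0 = 1/5·π_0 + 1/10·π_1 + 3/10·π_2 + 3/10·π_3
  π_1 = 1/5·π_0 + 1/10·π_1 + 2/5·π_2 + 3/10·π_3
  π_2 = 2/5·π_0 + 1/2·π_1 + 1/5·π_2 + 1/5·π_3
  normalize: π_0 + π_1 + π_2 + π_3 = 1
Solving the linear system gives exactly π = [7/31, 8/31, 10/31, 6/31].

π = [0.2258, 0.2581, 0.3226, 0.1935]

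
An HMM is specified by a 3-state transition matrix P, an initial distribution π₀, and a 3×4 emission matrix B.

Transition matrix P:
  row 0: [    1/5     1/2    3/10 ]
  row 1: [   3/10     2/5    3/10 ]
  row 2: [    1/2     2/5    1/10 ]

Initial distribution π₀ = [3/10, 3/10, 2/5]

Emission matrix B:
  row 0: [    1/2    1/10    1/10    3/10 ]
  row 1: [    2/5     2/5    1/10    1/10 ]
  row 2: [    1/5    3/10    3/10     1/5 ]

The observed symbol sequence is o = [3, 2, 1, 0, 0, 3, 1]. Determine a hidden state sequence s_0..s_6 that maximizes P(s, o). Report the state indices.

t=0: δ = [9.000e-02, 3.000e-02, 8.000e-02]  (obs o_0=3)
t=1: δ = [4.000e-03, 4.500e-03, 8.100e-03]  ψ = [2, 0, 0]  (obs o_1=2)
t=2: δ = [4.050e-04, 1.296e-03, 4.050e-04]  ψ = [2, 2, 1]  (obs o_2=1)
t=3: δ = [1.944e-04, 2.074e-04, 7.776e-05]  ψ = [1, 1, 1]  (obs o_3=0)
t=4: δ = [3.110e-05, 3.888e-05, 1.244e-05]  ψ = [1, 0, 1]  (obs o_4=0)
t=5: δ = [3.499e-06, 1.555e-06, 2.333e-06]  ψ = [1, 0, 1]  (obs o_5=3)
t=6: δ = [1.166e-07, 6.998e-07, 3.149e-07]  ψ = [2, 0, 0]  (obs o_6=1)
backtrack: best end state = 1; path = [0, 2, 1, 0, 1, 0, 1]

path = [0, 2, 1, 0, 1, 0, 1]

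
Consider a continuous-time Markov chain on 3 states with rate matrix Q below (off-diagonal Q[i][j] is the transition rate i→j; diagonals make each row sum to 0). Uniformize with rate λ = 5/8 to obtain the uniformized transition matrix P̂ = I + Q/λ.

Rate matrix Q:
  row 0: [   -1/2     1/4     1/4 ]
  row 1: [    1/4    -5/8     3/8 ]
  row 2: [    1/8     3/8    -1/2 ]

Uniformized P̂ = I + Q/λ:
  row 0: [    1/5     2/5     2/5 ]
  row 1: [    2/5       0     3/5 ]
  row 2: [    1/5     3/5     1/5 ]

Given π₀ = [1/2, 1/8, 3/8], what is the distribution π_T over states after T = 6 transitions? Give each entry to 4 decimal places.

π = [0.2695, 0.3384, 0.3922]

t=0: π = [0.5000, 0.1250, 0.3750]
t=1: π = [0.2250, 0.4250, 0.3500]
t=2: π = [0.2850, 0.3000, 0.4150]
t=3: π = [0.2600, 0.3630, 0.3770]
t=4: π = [0.2726, 0.3302, 0.3972]
t=5: π = [0.2660, 0.3474, 0.3866]
t=6: π = [0.2695, 0.3384, 0.3922]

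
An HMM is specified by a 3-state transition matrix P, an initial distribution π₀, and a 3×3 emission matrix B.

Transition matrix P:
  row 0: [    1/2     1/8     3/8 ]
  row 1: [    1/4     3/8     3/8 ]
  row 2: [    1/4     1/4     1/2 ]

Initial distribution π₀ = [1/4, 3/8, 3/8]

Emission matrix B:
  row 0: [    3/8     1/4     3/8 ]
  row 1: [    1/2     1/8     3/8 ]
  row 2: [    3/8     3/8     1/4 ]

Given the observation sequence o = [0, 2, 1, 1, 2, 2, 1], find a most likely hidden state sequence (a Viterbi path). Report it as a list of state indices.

t=0: δ = [9.375e-02, 1.875e-01, 1.406e-01]  (obs o_0=0)
t=1: δ = [1.758e-02, 2.637e-02, 1.758e-02]  ψ = [0, 1, 1]  (obs o_1=2)
t=2: δ = [2.197e-03, 1.236e-03, 3.708e-03]  ψ = [0, 1, 1]  (obs o_2=1)
t=3: δ = [2.747e-04, 1.159e-04, 6.952e-04]  ψ = [0, 2, 2]  (obs o_3=1)
t=4: δ = [6.518e-05, 6.518e-05, 8.690e-05]  ψ = [2, 2, 2]  (obs o_4=2)
t=5: δ = [1.222e-05, 9.166e-06, 1.086e-05]  ψ = [0, 1, 2]  (obs o_5=2)
t=6: δ = [1.528e-06, 4.296e-07, 2.037e-06]  ψ = [0, 1, 2]  (obs o_6=1)
backtrack: best end state = 2; path = [1, 1, 2, 2, 2, 2, 2]

path = [1, 1, 2, 2, 2, 2, 2]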